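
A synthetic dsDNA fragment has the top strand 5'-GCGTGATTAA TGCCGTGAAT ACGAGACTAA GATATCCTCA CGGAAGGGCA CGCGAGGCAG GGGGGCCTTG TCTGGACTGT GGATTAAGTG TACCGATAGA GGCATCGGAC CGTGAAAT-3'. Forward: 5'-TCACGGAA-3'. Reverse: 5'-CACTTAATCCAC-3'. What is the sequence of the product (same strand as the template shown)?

Forward primer TCACGGAA is found on the top strand at positions 38–45.
Taking the reverse complement of CACTTAATCCAC gives GTGGATTAAGTG, found at positions 79–90 on the template; the primer anneals here to the top strand with its 3' end pointing upstream.
The product is the template from position 38 through 90 (53 bp).

5'-TCACGGAAGGGCACGCGAGGCAGGGGGGCCTTGTCTGGACTGTGGATTAAGTG-3'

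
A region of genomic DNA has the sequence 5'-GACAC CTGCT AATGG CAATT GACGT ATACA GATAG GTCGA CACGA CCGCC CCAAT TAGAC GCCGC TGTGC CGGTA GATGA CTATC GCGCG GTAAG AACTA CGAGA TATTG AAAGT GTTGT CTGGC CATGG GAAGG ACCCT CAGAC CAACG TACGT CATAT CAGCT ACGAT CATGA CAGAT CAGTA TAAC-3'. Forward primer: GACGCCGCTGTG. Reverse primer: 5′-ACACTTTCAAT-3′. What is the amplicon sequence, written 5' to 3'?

The forward primer matches the template at positions 58–69.
Taking the reverse complement of ACACTTTCAAT gives ATTGAAAGTGT, found at positions 107–117 on the template; the primer anneals here to the top strand with its 3' end pointing upstream.
The product is the template from position 58 through 117 (60 bp).

5'-GACGCCGCTGTGCCGGTAGATGACTATCGCGCGGTAAGAACTACGAGATATTGAAAGTGT-3'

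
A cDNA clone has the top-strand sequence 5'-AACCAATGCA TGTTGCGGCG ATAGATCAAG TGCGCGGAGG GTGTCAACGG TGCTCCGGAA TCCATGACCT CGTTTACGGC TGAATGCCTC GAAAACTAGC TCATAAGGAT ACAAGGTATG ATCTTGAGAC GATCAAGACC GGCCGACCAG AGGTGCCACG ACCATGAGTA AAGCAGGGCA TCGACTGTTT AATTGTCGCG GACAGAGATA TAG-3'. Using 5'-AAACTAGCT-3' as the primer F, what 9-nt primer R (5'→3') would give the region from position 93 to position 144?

5'-GGCCGGTCT-3'

The product's 3' end on the top strand is position 144.
The reverse primer anneals to the top strand over positions 136–144, i.e. to AGACCGGCC.
Its sequence written 5'→3' is the reverse complement: GGCCGGTCT.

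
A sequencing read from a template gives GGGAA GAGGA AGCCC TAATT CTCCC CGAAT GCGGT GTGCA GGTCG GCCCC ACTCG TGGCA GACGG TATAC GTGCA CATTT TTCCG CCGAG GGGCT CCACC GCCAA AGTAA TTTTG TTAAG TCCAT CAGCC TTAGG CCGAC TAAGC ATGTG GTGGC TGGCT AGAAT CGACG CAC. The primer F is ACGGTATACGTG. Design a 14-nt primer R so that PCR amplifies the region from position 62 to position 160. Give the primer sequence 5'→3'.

5'-AGCCAGCCACCACA-3'

The product's 3' end on the top strand is position 160.
The reverse primer anneals to the top strand over positions 147–160, i.e. to TGTGGTGGCTGGCT.
Its sequence written 5'→3' is the reverse complement: AGCCAGCCACCACA.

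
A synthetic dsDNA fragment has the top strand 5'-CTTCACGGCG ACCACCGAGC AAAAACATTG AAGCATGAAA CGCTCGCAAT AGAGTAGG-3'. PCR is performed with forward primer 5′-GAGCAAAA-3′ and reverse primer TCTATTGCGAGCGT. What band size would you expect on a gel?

Scanning the template, GAGCAAAA occurs at positions 17–24; this primer anneals to the bottom strand there with its 3' end pointing downstream.
Reverse complement of the reverse primer: ACGCTCGCAATAGA. This occurs on the top strand at positions 40–53.
Amplicon spans positions 17–53: 37 bp.

37 bp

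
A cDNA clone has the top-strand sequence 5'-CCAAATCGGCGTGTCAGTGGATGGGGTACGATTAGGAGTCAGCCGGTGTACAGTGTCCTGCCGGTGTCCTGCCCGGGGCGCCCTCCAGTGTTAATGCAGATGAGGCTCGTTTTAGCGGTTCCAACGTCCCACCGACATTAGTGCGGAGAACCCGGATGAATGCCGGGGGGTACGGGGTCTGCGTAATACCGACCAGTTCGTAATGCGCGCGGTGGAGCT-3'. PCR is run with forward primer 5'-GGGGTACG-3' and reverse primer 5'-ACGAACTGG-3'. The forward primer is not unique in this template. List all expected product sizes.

179 bp, 35 bp

The forward primer GGGGTACG matches the top strand at positions 23–30, 167–174.
The reverse primer's reverse complement is CCAGTTCGT, matching at positions 193–201.
Each forward site pairs with the reverse site to give a product ending at position 201: sizes 179, 35 bp.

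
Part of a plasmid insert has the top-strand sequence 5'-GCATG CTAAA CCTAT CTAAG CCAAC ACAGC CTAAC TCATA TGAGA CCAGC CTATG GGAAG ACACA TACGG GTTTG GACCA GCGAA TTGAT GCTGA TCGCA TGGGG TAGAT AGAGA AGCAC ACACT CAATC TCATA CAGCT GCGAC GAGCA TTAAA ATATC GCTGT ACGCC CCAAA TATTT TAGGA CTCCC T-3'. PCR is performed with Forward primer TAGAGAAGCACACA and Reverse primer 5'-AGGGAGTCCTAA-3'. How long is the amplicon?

The forward primer matches the template at positions 110–123.
Reverse complement of the reverse primer: TTAGGACTCCCT. This occurs on the top strand at positions 180–191.
The product runs from position 110 to position 191, so its length is 191 − 110 + 1 = 82 bp.

82 bp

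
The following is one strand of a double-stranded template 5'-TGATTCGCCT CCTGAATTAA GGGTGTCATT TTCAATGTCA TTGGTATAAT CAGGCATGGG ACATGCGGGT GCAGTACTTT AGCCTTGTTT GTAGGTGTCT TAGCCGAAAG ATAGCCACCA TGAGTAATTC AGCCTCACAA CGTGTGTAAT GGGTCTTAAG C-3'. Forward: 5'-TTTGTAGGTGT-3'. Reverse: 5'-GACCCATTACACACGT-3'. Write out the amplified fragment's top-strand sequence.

Forward primer TTTGTAGGTGT is found on the top strand at positions 88–98.
Taking the reverse complement of GACCCATTACACACGT gives ACGTGTGTAATGGGTC, found at positions 140–155 on the template; the primer anneals here to the top strand with its 3' end pointing upstream.
The product is the template from position 88 through 155 (68 bp).

5'-TTTGTAGGTGTCTTAGCCGAAAGATAGCCACCATGAGTAATTCAGCCTCACAACGTGTGTAATGGGTC-3'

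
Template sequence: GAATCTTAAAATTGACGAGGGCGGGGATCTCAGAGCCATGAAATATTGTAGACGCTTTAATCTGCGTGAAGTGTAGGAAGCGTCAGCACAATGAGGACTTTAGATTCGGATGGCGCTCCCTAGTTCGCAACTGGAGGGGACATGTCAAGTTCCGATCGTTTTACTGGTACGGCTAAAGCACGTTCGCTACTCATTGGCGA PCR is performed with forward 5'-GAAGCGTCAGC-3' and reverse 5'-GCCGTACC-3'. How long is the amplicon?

Forward primer GAAGCGTCAGC is found on the top strand at positions 77–87.
The reverse primer's reverse complement is GGTACGGC, which matches the template at positions 166–173.
The product runs from position 77 to position 173, so its length is 173 − 77 + 1 = 97 bp.

97 bp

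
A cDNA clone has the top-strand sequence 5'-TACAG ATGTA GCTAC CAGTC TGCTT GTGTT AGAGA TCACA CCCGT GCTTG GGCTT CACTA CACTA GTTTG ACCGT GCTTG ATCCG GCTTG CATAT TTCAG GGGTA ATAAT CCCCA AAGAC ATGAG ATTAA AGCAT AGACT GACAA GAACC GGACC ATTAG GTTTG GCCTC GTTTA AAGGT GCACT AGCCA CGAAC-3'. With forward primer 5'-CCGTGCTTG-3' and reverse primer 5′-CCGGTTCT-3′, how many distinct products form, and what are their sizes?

Two products: 111 bp, 81 bp

The forward primer CCGTGCTTG matches the top strand at positions 42–50, 72–80.
The reverse primer's reverse complement is AGAACCGG, matching at positions 145–152.
Each forward site pairs with the reverse site to give a product ending at position 152: sizes 111, 81 bp.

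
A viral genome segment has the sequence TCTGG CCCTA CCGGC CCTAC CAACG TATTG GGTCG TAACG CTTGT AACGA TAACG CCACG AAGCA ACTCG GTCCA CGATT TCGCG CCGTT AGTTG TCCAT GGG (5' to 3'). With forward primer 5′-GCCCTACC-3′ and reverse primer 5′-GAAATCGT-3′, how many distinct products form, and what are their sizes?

The forward primer GCCCTACC matches the top strand at positions 5–12, 14–21.
The reverse primer's reverse complement is ACGATTTC, matching at positions 75–82.
Each forward site pairs with the reverse site to give a product ending at position 82: sizes 78, 69 bp.

Two products: 78 bp, 69 bp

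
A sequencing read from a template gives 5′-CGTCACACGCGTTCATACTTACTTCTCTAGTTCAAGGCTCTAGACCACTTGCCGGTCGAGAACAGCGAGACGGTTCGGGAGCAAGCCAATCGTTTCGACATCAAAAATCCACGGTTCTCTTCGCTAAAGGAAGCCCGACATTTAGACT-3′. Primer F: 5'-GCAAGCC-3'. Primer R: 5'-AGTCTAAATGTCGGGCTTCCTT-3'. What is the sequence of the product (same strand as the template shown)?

5'-GCAAGCCAATCGTTTCGACATCAAAAATCCACGGTTCTCTTCGCTAAAGGAAGCCCGACATTTAGACT-3'

Scanning the template, GCAAGCC occurs at positions 81–87; this primer anneals to the bottom strand there with its 3' end pointing downstream.
Reverse complement of the reverse primer: AAGGAAGCCCGACATTTAGACT. This occurs on the top strand at positions 127–148.
The product is the template from position 81 through 148 (68 bp).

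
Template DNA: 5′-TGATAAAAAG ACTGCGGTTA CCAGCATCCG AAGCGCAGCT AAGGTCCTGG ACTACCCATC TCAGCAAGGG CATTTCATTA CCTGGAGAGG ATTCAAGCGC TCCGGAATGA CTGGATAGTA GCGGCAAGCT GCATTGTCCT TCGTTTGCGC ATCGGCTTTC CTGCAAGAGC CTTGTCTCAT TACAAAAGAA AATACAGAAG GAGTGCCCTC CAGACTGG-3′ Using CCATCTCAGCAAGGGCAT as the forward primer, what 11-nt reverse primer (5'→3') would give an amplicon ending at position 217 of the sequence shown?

5'-CAGTCTGGAGG-3'

The forward primer binds at positions 56–73; the product's 3' end on the top strand is position 217.
The reverse primer anneals to the top strand over positions 207–217, i.e. to CCTCCAGACTG.
Its sequence written 5'→3' is the reverse complement: CAGTCTGGAGG.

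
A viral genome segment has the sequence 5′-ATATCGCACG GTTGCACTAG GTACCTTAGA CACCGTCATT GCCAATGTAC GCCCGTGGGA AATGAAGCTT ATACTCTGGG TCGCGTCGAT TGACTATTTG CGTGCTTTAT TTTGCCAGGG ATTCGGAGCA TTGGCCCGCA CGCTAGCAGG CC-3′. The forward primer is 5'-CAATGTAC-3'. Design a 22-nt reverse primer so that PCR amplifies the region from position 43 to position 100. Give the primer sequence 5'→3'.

The product's 3' end on the top strand is position 100.
The reverse primer anneals to the top strand over positions 79–100, i.e. to GGTCGCGTCGATTGACTATTTG.
Its sequence written 5'→3' is the reverse complement: CAAATAGTCAATCGACGCGACC.

5'-CAAATAGTCAATCGACGCGACC-3'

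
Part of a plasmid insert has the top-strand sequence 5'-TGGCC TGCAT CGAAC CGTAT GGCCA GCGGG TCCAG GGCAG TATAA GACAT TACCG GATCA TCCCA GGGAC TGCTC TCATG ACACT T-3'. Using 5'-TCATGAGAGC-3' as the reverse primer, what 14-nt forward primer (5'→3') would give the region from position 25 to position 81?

5'-AGCGGGTCCAGGGC-3'

The reverse primer's reverse complement GCTCTCATGA matches the template at positions 72–81; the product starts at position 25.
The forward primer is identical to the top strand over positions 25–38: AGCGGGTCCAGGGC.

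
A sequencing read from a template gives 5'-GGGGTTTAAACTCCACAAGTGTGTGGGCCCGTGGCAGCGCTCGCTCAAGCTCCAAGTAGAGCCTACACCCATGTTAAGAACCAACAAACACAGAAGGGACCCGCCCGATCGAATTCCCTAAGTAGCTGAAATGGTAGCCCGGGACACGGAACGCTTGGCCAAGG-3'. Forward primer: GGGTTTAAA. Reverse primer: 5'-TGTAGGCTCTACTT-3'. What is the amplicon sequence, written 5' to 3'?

5'-GGGTTTAAACTCCACAAGTGTGTGGGCCCGTGGCAGCGCTCGCTCAAGCTCCAAGTAGAGCCTACA-3'

Scanning the template, GGGTTTAAA occurs at positions 2–10; this primer anneals to the bottom strand there with its 3' end pointing downstream.
The reverse primer's reverse complement is AAGTAGAGCCTACA, which matches the template at positions 54–67.
The product is the template from position 2 through 67 (66 bp).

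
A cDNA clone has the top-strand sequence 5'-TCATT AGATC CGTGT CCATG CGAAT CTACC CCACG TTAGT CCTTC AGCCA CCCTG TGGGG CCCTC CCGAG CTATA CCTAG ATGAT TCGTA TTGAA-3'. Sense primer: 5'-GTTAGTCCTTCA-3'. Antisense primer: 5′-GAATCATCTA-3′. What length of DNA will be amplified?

Scanning the template, GTTAGTCCTTCA occurs at positions 35–46; this primer anneals to the bottom strand there with its 3' end pointing downstream.
Taking the reverse complement of GAATCATCTA gives TAGATGATTC, found at positions 78–87 on the template; the primer anneals here to the top strand with its 3' end pointing upstream.
Product length = (reverse-primer end) − (forward-primer start) + 1 = 87 − 35 + 1 = 53 bp.

53 bp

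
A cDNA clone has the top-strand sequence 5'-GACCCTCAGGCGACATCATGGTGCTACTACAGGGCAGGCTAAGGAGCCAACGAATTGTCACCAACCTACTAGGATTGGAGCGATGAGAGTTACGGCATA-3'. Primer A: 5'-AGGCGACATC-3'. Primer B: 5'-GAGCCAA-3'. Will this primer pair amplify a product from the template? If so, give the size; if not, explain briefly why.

No product — both primers anneal to the same strand and extend in the same direction.

Primer A (AGGCGACATC) matches the top strand at positions 8–17 (3' end points downstream).
Primer B (GAGCCAA) also matches the top strand directly, at positions 44–50 — its reverse complement TTGGCTC is not present.
Both primers anneal to the bottom strand with 3' ends pointing the same way, so neither can prime synthesis back toward the other.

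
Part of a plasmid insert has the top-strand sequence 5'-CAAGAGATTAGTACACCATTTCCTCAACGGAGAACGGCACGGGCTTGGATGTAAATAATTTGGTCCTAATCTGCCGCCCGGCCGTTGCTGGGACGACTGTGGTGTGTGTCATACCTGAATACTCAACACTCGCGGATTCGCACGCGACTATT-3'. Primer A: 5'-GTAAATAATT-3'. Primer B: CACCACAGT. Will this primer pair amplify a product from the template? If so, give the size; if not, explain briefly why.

Yes — a 54 bp product.

Primer A (GTAAATAATT) matches the top strand at positions 51–60; it acts as a forward primer.
Primer B's reverse complement is ACTGTGGTG, matching the top strand at positions 96–104; it acts as a reverse primer.
The 3' ends face each other across positions 51–104, giving a 54 bp product.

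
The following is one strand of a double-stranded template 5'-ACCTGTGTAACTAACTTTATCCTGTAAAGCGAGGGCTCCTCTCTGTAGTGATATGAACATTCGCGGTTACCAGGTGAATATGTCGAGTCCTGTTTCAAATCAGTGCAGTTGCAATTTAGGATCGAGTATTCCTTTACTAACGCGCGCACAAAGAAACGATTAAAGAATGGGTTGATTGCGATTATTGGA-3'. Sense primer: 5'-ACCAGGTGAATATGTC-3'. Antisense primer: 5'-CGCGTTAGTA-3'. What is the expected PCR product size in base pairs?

Scanning the template, ACCAGGTGAATATGTC occurs at positions 69–84; this primer anneals to the bottom strand there with its 3' end pointing downstream.
Reverse complement of the reverse primer: TACTAACGCG. This occurs on the top strand at positions 135–144.
Amplicon spans positions 69–144: 76 bp.

76 bp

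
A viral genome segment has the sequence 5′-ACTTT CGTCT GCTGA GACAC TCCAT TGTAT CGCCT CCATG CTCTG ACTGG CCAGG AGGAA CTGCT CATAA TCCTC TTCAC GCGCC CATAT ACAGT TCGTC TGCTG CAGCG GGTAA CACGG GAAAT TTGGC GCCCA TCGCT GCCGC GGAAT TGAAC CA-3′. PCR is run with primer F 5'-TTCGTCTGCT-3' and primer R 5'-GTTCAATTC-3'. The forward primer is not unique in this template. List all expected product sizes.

The forward primer TTCGTCTGCT matches the top strand at positions 4–13, 95–104.
The reverse primer's reverse complement is GAATTGAAC, matching at positions 147–155.
Each forward site pairs with the reverse site to give a product ending at position 155: sizes 152, 61 bp.

152 bp, 61 bp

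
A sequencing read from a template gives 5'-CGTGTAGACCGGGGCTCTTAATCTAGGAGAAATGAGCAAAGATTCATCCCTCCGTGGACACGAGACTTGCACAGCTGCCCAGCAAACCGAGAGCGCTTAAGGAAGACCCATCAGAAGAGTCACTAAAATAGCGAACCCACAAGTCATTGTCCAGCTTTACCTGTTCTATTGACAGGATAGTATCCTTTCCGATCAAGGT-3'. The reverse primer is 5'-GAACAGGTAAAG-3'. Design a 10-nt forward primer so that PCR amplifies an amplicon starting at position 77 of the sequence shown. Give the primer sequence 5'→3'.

The reverse primer's reverse complement CTTTACCTGTTC matches the template at positions 155–166; the product starts at position 77.
The forward primer is identical to the top strand over positions 77–86: GCCCAGCAAA.

5'-GCCCAGCAAA-3'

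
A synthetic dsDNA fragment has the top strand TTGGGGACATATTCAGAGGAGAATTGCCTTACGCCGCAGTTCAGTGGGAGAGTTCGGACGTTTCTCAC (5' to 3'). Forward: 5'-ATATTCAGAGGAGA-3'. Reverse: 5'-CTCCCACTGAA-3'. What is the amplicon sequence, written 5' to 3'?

5'-ATATTCAGAGGAGAATTGCCTTACGCCGCAGTTCAGTGGGAG-3'

Forward primer ATATTCAGAGGAGA is found on the top strand at positions 9–22.
Reverse complement of the reverse primer: TTCAGTGGGAG. This occurs on the top strand at positions 40–50.
The product is the template from position 9 through 50 (42 bp).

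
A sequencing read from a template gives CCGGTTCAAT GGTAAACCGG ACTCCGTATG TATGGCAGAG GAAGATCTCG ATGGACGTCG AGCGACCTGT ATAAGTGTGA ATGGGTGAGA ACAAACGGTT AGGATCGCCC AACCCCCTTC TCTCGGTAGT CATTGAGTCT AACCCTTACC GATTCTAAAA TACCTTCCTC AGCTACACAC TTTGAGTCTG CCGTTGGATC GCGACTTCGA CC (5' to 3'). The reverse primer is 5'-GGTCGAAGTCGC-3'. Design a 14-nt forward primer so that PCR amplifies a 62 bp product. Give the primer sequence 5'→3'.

5'-GATTCTAAAATACC-3'

The reverse primer's reverse complement GCGACTTCGACC matches the template at positions 201–212, so the product ends at position 212.
A 62 bp product then starts at position 212 − 62 + 1 = 151.
The forward primer is identical to the top strand there: GATTCTAAAATACC.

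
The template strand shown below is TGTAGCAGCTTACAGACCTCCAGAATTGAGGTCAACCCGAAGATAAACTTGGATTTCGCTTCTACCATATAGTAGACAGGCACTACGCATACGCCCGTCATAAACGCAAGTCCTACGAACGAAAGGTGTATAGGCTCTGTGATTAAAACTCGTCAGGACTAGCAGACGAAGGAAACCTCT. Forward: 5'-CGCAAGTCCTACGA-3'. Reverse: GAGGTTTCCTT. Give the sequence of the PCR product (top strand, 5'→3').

5'-CGCAAGTCCTACGAACGAAAGGTGTATAGGCTCTGTGATTAAAACTCGTCAGGACTAGCAGACGAAGGAAACCTC-3'

Forward primer CGCAAGTCCTACGA is found on the top strand at positions 105–118.
Taking the reverse complement of GAGGTTTCCTT gives AAGGAAACCTC, found at positions 169–179 on the template; the primer anneals here to the top strand with its 3' end pointing upstream.
The product is the template from position 105 through 179 (75 bp).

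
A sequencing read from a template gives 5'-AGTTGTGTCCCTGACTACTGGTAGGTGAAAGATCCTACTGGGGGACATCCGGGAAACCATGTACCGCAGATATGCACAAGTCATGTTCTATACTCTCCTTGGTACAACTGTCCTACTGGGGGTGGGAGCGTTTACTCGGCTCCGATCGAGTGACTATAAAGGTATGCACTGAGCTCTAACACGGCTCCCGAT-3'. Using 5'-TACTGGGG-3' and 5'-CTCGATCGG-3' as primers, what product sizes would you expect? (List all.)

The forward primer TACTGGGG matches the top strand at positions 36–43, 114–121.
The reverse primer's reverse complement is CCGATCGAG, matching at positions 142–150.
Each forward site pairs with the reverse site to give a product ending at position 150: sizes 115, 37 bp.

115 bp, 37 bp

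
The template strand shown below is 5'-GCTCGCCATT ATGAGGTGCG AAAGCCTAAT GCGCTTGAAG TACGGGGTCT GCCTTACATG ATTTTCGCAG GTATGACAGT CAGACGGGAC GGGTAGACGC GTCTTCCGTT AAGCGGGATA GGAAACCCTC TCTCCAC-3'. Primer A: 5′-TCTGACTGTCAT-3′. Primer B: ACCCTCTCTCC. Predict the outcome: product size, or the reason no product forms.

Primer A (TCTGACTGTCAT) has reverse complement ATGACAGTCAGA, which matches the top strand at positions 73–84; primer A anneals to the top strand there with its 3' end pointing upstream toward position 73.
Primer B (ACCCTCTCTCC) matches the top strand directly at positions 125–135; it anneals to the bottom strand with its 3' end pointing downstream toward position 135.
The 3' ends diverge (primer A extends toward position 1, primer B toward position 137), so the primers never converge on a shared product.

No product — the primers' 3' ends point away from each other.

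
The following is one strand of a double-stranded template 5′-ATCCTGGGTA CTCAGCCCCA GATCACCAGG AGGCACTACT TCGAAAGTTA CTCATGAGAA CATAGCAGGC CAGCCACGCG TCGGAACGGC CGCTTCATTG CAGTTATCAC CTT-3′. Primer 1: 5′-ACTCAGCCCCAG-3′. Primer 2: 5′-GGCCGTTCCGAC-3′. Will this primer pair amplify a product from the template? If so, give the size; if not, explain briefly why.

Yes — an 82 bp product.

Primer 1 (ACTCAGCCCCAG) matches the top strand at positions 10–21; it acts as a forward primer.
Primer 2's reverse complement is GTCGGAACGGCC, matching the top strand at positions 80–91; it acts as a reverse primer.
The 3' ends face each other across positions 10–91, giving an 82 bp product.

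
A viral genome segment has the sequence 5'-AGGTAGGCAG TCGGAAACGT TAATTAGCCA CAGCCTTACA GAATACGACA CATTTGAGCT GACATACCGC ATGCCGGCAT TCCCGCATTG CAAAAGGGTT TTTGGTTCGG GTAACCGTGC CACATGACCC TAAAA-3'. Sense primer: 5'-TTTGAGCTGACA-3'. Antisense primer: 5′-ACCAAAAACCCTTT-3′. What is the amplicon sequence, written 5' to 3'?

The forward primer matches the template at positions 53–64.
The reverse primer's reverse complement is AAAGGGTTTTTGGT, which matches the template at positions 93–106.
The product is the template from position 53 through 106 (54 bp).

5'-TTTGAGCTGACATACCGCATGCCGGCATTCCCGCATTGCAAAAGGGTTTTTGGT-3'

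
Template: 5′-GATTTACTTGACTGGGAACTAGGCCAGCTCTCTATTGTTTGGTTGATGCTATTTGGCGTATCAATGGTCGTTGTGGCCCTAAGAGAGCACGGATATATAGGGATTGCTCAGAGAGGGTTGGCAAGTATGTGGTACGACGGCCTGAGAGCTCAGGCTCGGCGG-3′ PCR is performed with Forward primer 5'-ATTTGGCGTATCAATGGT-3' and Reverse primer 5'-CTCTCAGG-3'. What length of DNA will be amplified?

The forward primer matches the template at positions 51–68.
Taking the reverse complement of CTCTCAGG gives CCTGAGAG, found at positions 141–148 on the template; the primer anneals here to the top strand with its 3' end pointing upstream.
The product runs from position 51 to position 148, so its length is 148 − 51 + 1 = 98 bp.

98 bp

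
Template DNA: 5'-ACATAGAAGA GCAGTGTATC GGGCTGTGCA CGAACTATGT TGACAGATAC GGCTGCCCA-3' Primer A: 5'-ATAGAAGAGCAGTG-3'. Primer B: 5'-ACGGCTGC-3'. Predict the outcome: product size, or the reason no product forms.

No product — both primers anneal to the same strand and extend in the same direction.

Primer A (ATAGAAGAGCAGTG) matches the top strand at positions 3–16 (3' end points downstream).
Primer B (ACGGCTGC) also matches the top strand directly, at positions 49–56 — its reverse complement GCAGCCGT is not present.
Both primers anneal to the bottom strand with 3' ends pointing the same way, so neither can prime synthesis back toward the other.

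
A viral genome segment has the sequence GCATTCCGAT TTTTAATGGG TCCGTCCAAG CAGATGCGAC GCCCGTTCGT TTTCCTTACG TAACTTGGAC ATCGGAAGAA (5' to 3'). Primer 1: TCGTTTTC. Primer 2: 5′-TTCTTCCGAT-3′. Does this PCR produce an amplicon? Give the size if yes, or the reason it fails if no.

Primer 1 (TCGTTTTC) matches the top strand at positions 47–54; it acts as a forward primer.
Primer 2's reverse complement is ATCGGAAGAA, matching the top strand at positions 71–80; it acts as a reverse primer.
The 3' ends face each other across positions 47–80, giving a 34 bp product.

Yes — a 34 bp product.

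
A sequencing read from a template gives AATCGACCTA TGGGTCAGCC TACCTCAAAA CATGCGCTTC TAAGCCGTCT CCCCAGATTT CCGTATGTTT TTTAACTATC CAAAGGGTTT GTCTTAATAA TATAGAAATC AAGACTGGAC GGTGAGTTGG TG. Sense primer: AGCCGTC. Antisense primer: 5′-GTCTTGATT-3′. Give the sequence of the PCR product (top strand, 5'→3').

Forward primer AGCCGTC is found on the top strand at positions 43–49.
The reverse primer's reverse complement is AATCAAGAC, which matches the template at positions 107–115.
The product is the template from position 43 through 115 (73 bp).

5'-AGCCGTCTCCCCAGATTTCCGTATGTTTTTTAACTATCCAAAGGGTTTGTCTTAATAATATAGAAATCAAGAC-3'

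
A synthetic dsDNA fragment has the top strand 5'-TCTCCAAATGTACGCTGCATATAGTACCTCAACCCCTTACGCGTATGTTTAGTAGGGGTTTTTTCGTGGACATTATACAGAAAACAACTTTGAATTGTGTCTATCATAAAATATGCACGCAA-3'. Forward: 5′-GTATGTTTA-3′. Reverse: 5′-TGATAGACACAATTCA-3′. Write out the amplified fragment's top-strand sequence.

The forward primer matches the template at positions 43–51.
Reverse complement of the reverse primer: TGAATTGTGTCTATCA. This occurs on the top strand at positions 91–106.
The product is the template from position 43 through 106 (64 bp).

5'-GTATGTTTAGTAGGGGTTTTTTCGTGGACATTATACAGAAAACAACTTTGAATTGTGTCTATCA-3'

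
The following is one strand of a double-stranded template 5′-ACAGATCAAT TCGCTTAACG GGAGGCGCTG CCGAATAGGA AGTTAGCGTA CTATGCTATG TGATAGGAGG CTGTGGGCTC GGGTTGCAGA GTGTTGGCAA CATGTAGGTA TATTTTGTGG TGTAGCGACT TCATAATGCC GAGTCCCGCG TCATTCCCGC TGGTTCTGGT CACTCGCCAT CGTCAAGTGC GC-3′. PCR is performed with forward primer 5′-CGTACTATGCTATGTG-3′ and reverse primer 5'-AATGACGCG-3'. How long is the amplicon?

Forward primer CGTACTATGCTATGTG is found on the top strand at positions 47–62.
Reverse complement of the reverse primer: CGCGTCATT. This occurs on the top strand at positions 147–155.
Product length = (reverse-primer end) − (forward-primer start) + 1 = 155 − 47 + 1 = 109 bp.

109 bp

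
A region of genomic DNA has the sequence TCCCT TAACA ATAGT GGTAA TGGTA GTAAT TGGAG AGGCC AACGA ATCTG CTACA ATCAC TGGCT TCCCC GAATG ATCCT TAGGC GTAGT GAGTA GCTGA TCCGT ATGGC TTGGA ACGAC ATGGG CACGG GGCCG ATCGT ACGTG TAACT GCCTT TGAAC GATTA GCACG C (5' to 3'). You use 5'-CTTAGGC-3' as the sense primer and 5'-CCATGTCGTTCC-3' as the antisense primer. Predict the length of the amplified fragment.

The forward primer matches the template at positions 79–85.
Taking the reverse complement of CCATGTCGTTCC gives GGAACGACATGG, found at positions 113–124 on the template; the primer anneals here to the top strand with its 3' end pointing upstream.
Product length = (reverse-primer end) − (forward-primer start) + 1 = 124 − 79 + 1 = 46 bp.

46 bp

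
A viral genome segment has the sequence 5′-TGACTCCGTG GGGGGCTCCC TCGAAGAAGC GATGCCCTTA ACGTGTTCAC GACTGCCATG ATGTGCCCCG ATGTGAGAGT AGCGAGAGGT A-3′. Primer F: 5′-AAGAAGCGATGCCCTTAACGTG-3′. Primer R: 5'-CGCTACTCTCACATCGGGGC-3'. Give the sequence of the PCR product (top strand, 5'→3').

The forward primer matches the template at positions 24–45.
Taking the reverse complement of CGCTACTCTCACATCGGGGC gives GCCCCGATGTGAGAGTAGCG, found at positions 65–84 on the template; the primer anneals here to the top strand with its 3' end pointing upstream.
The product is the template from position 24 through 84 (61 bp).

5'-AAGAAGCGATGCCCTTAACGTGTTCACGACTGCCATGATGTGCCCCGATGTGAGAGTAGCG-3'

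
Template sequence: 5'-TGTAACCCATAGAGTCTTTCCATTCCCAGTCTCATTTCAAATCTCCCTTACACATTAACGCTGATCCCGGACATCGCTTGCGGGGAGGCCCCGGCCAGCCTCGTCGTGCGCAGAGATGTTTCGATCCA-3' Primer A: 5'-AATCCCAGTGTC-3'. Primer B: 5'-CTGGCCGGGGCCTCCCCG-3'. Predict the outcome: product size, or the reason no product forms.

No product — primer A has no binding site in the template.

Primer A (AATCCCAGTGTC) does not match the top strand, and its reverse complement GACACTGGGATT does not match either.
With no annealing site for primer A, no amplification occurs.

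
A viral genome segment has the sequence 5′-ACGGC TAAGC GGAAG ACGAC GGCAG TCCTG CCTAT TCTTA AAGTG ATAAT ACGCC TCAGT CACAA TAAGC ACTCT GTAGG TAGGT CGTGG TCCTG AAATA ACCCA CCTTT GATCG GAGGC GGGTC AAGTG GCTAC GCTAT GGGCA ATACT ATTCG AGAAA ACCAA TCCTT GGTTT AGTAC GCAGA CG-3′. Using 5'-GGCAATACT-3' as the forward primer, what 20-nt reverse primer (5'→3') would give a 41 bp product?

5'-GCGTACTAAACCAAGGATTG-3'

The forward primer binds at positions 142–150, so a 41 bp product ends at position 142 + 41 − 1 = 182.
The reverse primer anneals to the top strand over positions 163–182, i.e. to CAATCCTTGGTTTAGTACGC.
Its sequence written 5'→3' is the reverse complement: GCGTACTAAACCAAGGATTG.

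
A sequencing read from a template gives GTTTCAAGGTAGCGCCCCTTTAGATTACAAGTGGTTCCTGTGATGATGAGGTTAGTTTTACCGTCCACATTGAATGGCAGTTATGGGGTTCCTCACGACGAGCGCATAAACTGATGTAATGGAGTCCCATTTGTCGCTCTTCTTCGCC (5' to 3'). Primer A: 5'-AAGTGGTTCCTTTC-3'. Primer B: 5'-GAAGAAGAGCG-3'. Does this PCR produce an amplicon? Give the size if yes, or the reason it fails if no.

Primer A (AAGTGGTTCCTTTC) does not match the top strand, and its reverse complement GAAAGGAACCACTT does not match either.
With no annealing site for primer A, no amplification occurs.

No product — primer A has no binding site in the template.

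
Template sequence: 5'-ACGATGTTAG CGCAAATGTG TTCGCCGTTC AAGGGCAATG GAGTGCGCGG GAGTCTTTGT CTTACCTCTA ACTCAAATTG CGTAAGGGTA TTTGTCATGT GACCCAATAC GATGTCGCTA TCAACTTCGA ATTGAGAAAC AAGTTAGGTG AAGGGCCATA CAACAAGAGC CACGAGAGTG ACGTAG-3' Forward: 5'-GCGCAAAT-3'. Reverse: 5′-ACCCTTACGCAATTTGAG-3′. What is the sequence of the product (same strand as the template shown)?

Forward primer GCGCAAAT is found on the top strand at positions 10–17.
Taking the reverse complement of ACCCTTACGCAATTTGAG gives CTCAAATTGCGTAAGGGT, found at positions 72–89 on the template; the primer anneals here to the top strand with its 3' end pointing upstream.
The product is the template from position 10 through 89 (80 bp).

5'-GCGCAAATGTGTTCGCCGTTCAAGGGCAATGGAGTGCGCGGGAGTCTTTGTCTTACCTCTAACTCAAATTGCGTAAGGGT-3'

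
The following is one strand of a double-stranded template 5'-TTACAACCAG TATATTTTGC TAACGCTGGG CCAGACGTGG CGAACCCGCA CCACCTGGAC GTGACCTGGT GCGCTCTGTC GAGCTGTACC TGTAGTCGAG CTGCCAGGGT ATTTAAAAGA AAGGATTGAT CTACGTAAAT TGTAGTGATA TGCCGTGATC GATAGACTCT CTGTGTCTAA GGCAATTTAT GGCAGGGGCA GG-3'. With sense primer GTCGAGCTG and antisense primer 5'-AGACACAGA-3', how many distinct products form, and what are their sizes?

Two products: 101 bp, 84 bp

The forward primer GTCGAGCTG matches the top strand at positions 78–86, 95–103.
The reverse primer's reverse complement is TCTGTGTCT, matching at positions 170–178.
Each forward site pairs with the reverse site to give a product ending at position 178: sizes 101, 84 bp.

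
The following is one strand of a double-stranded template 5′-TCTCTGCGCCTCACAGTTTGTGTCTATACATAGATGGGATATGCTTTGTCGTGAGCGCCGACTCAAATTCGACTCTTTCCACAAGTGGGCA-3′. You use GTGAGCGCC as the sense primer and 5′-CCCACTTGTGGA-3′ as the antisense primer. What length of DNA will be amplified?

The forward primer matches the template at positions 51–59.
Reverse complement of the reverse primer: TCCACAAGTGGG. This occurs on the top strand at positions 78–89.
Product length = (reverse-primer end) − (forward-primer start) + 1 = 89 − 51 + 1 = 39 bp.

39 bp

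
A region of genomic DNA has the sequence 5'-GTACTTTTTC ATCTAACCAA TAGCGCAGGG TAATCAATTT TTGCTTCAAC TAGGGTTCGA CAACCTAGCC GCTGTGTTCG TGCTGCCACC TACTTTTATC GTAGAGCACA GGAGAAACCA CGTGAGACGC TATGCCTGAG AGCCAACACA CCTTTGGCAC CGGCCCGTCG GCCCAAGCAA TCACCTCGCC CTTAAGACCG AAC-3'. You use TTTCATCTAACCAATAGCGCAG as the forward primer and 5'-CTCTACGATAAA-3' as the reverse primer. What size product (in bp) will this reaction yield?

100 bp

Scanning the template, TTTCATCTAACCAATAGCGCAG occurs at positions 7–28; this primer anneals to the bottom strand there with its 3' end pointing downstream.
Reverse complement of the reverse primer: TTTATCGTAGAG. This occurs on the top strand at positions 95–106.
Product length = (reverse-primer end) − (forward-primer start) + 1 = 106 − 7 + 1 = 100 bp.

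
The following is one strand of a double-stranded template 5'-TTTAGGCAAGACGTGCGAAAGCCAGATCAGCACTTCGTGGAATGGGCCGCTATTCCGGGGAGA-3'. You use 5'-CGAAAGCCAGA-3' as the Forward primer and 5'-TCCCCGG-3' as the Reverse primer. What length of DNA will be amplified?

46 bp

The forward primer matches the template at positions 16–26.
Reverse complement of the reverse primer: CCGGGGA. This occurs on the top strand at positions 55–61.
The product runs from position 16 to position 61, so its length is 61 − 16 + 1 = 46 bp.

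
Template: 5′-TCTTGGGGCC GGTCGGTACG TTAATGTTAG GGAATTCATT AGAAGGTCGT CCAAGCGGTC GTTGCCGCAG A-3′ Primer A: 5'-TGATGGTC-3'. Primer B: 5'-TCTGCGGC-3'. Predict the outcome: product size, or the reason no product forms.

Primer A (TGATGGTC) does not match the top strand, and its reverse complement GACCATCA does not match either.
With no annealing site for primer A, no amplification occurs.

No product — primer A has no binding site in the template.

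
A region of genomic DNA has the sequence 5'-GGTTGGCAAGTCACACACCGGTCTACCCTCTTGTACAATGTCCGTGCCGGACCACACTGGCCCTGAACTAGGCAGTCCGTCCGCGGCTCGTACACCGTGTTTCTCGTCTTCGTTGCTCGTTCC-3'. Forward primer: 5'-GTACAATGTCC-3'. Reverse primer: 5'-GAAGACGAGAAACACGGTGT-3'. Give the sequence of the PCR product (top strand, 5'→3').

Forward primer GTACAATGTCC is found on the top strand at positions 33–43.
Reverse complement of the reverse primer: ACACCGTGTTTCTCGTCTTC. This occurs on the top strand at positions 92–111.
The product is the template from position 33 through 111 (79 bp).

5'-GTACAATGTCCGTGCCGGACCACACTGGCCCTGAACTAGGCAGTCCGTCCGCGGCTCGTACACCGTGTTTCTCGTCTTC-3'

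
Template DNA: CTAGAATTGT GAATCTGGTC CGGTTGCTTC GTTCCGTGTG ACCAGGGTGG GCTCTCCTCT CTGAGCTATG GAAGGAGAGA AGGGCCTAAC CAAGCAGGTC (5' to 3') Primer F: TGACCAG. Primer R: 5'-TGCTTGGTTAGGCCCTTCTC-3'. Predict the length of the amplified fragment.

Forward primer TGACCAG is found on the top strand at positions 39–45.
The reverse primer's reverse complement is GAGAAGGGCCTAACCAAGCA, which matches the template at positions 77–96.
The product runs from position 39 to position 96, so its length is 96 − 39 + 1 = 58 bp.

58 bp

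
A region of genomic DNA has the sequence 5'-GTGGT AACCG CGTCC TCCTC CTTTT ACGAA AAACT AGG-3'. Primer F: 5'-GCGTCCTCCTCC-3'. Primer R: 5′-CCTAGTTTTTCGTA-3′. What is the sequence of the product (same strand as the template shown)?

5'-GCGTCCTCCTCCTTTTACGAAAAACTAGG-3'

Forward primer GCGTCCTCCTCC is found on the top strand at positions 10–21.
Reverse complement of the reverse primer: TACGAAAAACTAGG. This occurs on the top strand at positions 25–38.
The product is the template from position 10 through 38 (29 bp).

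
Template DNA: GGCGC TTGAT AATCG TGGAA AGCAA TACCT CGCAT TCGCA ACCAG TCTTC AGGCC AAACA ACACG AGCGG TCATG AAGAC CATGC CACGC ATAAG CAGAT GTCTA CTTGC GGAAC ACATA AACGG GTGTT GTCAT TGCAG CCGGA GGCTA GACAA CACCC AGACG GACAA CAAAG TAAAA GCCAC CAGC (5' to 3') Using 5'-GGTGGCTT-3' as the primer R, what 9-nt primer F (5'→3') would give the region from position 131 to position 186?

The reverse primer's reverse complement AAGCCACC matches the template at positions 179–186; the product starts at position 131.
The forward primer is identical to the top strand over positions 131–139: GTCATTGCA.

5'-GTCATTGCA-3'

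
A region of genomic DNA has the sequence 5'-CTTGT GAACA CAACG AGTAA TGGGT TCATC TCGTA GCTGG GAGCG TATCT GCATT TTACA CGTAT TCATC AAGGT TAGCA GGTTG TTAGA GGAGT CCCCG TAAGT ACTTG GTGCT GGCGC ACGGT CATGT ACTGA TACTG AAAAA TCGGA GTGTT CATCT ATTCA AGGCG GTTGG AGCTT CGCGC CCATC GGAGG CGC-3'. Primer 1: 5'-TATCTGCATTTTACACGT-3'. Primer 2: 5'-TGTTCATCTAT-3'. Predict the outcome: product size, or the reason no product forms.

No product — both primers anneal to the same strand and extend in the same direction.

Primer 1 (TATCTGCATTTTACACGT) matches the top strand at positions 46–63 (3' end points downstream).
Primer 2 (TGTTCATCTAT) also matches the top strand directly, at positions 152–162 — its reverse complement ATAGATGAACA is not present.
Both primers anneal to the bottom strand with 3' ends pointing the same way, so neither can prime synthesis back toward the other.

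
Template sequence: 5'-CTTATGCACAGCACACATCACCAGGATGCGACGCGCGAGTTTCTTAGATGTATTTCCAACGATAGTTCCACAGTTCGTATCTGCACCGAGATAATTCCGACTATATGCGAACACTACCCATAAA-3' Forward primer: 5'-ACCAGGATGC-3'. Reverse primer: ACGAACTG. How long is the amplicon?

59 bp

Scanning the template, ACCAGGATGC occurs at positions 20–29; this primer anneals to the bottom strand there with its 3' end pointing downstream.
Taking the reverse complement of ACGAACTG gives CAGTTCGT, found at positions 71–78 on the template; the primer anneals here to the top strand with its 3' end pointing upstream.
Product length = (reverse-primer end) − (forward-primer start) + 1 = 78 − 20 + 1 = 59 bp.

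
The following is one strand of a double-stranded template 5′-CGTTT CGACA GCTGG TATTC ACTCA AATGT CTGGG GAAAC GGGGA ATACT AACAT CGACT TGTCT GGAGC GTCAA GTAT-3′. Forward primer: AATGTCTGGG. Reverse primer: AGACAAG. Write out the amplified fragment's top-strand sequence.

Forward primer AATGTCTGGG is found on the top strand at positions 26–35.
Taking the reverse complement of AGACAAG gives CTTGTCT, found at positions 59–65 on the template; the primer anneals here to the top strand with its 3' end pointing upstream.
The product is the template from position 26 through 65 (40 bp).

5'-AATGTCTGGGGAAACGGGGAATACTAACATCGACTTGTCT-3'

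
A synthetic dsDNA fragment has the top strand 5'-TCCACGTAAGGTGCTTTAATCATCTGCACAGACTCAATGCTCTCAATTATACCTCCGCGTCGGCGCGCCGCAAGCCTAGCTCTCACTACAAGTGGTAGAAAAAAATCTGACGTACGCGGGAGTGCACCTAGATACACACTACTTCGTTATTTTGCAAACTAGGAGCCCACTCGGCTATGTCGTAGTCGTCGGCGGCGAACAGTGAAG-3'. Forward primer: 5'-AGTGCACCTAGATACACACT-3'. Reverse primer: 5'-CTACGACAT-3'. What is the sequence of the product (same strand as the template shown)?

5'-AGTGCACCTAGATACACACTACTTCGTTATTTTGCAAACTAGGAGCCCACTCGGCTATGTCGTAG-3'

Forward primer AGTGCACCTAGATACACACT is found on the top strand at positions 121–140.
The reverse primer's reverse complement is ATGTCGTAG, which matches the template at positions 177–185.
The product is the template from position 121 through 185 (65 bp).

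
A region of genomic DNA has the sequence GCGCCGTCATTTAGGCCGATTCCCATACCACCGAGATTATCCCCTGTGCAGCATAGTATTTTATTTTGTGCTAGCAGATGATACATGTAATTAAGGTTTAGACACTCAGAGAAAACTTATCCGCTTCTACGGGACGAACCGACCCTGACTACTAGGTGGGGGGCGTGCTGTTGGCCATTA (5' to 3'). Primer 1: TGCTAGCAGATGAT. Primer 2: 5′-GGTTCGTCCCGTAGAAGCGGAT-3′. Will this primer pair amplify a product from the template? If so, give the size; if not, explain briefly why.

Primer 1 (TGCTAGCAGATGAT) matches the top strand at positions 69–82; it acts as a forward primer.
Primer 2's reverse complement is ATCCGCTTCTACGGGACGAACC, matching the top strand at positions 119–140; it acts as a reverse primer.
The 3' ends face each other across positions 69–140, giving a 72 bp product.

Yes — a 72 bp product.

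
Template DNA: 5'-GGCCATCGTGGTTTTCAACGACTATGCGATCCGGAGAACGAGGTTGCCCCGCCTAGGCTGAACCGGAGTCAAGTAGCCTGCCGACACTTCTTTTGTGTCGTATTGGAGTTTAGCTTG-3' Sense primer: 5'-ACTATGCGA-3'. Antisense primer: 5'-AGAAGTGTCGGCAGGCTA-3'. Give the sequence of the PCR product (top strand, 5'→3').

Forward primer ACTATGCGA is found on the top strand at positions 21–29.
Taking the reverse complement of AGAAGTGTCGGCAGGCTA gives TAGCCTGCCGACACTTCT, found at positions 74–91 on the template; the primer anneals here to the top strand with its 3' end pointing upstream.
The product is the template from position 21 through 91 (71 bp).

5'-ACTATGCGATCCGGAGAACGAGGTTGCCCCGCCTAGGCTGAACCGGAGTCAAGTAGCCTGCCGACACTTCT-3'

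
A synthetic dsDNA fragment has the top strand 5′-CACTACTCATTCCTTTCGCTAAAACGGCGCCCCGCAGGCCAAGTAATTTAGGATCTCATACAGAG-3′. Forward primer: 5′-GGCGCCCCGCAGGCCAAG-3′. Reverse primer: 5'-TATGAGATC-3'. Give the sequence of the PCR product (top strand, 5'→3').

5'-GGCGCCCCGCAGGCCAAGTAATTTAGGATCTCATA-3'

The forward primer matches the template at positions 26–43.
Taking the reverse complement of TATGAGATC gives GATCTCATA, found at positions 52–60 on the template; the primer anneals here to the top strand with its 3' end pointing upstream.
The product is the template from position 26 through 60 (35 bp).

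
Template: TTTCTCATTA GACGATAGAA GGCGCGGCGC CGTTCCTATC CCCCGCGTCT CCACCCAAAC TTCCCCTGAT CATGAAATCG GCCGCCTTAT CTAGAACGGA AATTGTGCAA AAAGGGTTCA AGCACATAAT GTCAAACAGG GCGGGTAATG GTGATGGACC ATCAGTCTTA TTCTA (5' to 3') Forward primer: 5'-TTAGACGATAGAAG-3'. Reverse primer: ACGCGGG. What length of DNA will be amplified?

41 bp

Forward primer TTAGACGATAGAAG is found on the top strand at positions 8–21.
Reverse complement of the reverse primer: CCCGCGT. This occurs on the top strand at positions 42–48.
The product runs from position 8 to position 48, so its length is 48 − 8 + 1 = 41 bp.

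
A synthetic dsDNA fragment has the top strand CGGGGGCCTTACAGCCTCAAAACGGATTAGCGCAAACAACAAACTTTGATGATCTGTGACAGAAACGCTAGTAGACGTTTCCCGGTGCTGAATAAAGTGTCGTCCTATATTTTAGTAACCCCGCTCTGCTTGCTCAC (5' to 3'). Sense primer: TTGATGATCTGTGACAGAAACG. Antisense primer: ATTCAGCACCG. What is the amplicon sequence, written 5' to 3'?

Scanning the template, TTGATGATCTGTGACAGAAACG occurs at positions 46–67; this primer anneals to the bottom strand there with its 3' end pointing downstream.
Reverse complement of the reverse primer: CGGTGCTGAAT. This occurs on the top strand at positions 83–93.
The product is the template from position 46 through 93 (48 bp).

5'-TTGATGATCTGTGACAGAAACGCTAGTAGACGTTTCCCGGTGCTGAAT-3'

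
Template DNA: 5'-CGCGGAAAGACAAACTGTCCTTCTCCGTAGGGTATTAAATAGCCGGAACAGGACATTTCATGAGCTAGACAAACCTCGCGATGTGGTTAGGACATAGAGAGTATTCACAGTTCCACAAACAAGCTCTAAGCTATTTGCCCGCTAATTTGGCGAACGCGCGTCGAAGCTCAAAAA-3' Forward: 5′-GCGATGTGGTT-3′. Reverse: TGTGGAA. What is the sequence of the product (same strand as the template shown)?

Scanning the template, GCGATGTGGTT occurs at positions 78–88; this primer anneals to the bottom strand there with its 3' end pointing downstream.
The reverse primer's reverse complement is TTCCACA, which matches the template at positions 111–117.
The product is the template from position 78 through 117 (40 bp).

5'-GCGATGTGGTTAGGACATAGAGAGTATTCACAGTTCCACA-3'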